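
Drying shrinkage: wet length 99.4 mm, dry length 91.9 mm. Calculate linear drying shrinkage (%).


DS = (99.4 - 91.9) / 99.4 * 100 = 7.55%

7.55


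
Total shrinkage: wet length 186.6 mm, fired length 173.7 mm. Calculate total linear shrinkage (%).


TS = (186.6 - 173.7) / 186.6 * 100 = 6.91%

6.91


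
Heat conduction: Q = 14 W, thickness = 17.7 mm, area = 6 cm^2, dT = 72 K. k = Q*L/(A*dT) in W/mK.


k = 14*17.7/1000/(6/10000*72) = 5.74 W/mK

5.74


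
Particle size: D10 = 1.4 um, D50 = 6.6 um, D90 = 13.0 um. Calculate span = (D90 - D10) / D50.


Span = (13.0 - 1.4) / 6.6 = 11.6 / 6.6 = 1.758

1.758


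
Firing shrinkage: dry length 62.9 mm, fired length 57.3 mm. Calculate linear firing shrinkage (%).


FS = (62.9 - 57.3) / 62.9 * 100 = 8.9%

8.9


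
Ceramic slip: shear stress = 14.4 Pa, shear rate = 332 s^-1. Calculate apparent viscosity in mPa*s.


eta = tau/gamma * 1000 = 14.4/332 * 1000 = 43.4 mPa*s

43.4


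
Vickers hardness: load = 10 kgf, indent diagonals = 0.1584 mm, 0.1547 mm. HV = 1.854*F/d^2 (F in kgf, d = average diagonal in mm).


d_avg = (0.1584+0.1547)/2 = 0.15655 mm
HV = 1.854*10/0.15655^2 = 756

756


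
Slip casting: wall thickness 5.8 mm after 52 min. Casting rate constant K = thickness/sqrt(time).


K = 5.8 / sqrt(52) = 5.8 / 7.2111 = 0.804 mm/min^0.5

0.804


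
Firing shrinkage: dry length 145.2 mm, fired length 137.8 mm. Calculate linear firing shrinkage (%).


FS = (145.2 - 137.8) / 145.2 * 100 = 5.1%

5.1


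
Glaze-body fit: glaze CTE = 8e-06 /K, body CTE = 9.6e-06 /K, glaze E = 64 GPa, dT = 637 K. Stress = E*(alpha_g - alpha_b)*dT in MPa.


Stress = 64*1000*(8e-06 - 9.6e-06)*637 = -65.2 MPa

-65.2


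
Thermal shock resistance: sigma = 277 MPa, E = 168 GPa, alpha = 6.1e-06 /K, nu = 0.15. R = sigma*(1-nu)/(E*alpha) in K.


R = 277*(1-0.15)/(168*1000*6.1e-06) = 230 K

230


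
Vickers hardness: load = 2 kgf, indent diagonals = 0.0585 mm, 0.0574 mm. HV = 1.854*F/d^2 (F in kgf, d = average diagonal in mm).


d_avg = (0.0585+0.0574)/2 = 0.05795 mm
HV = 1.854*2/0.05795^2 = 1104

1104


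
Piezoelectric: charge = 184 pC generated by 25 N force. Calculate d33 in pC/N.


d33 = 184 / 25 = 7.4 pC/N

7.4


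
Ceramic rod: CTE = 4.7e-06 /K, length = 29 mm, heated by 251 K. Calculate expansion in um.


dL = 4.7e-06 * 29 * 251 * 1000 = 34.211 um

34.211


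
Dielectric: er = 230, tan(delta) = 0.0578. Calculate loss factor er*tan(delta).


Loss = 230 * 0.0578 = 13.294

13.294


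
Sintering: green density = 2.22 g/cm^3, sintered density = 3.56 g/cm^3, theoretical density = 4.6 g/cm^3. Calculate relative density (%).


Relative = 3.56 / 4.6 * 100 = 77.4%

77.4


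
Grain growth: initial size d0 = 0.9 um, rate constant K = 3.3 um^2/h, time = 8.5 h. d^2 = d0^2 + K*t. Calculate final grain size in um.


d^2 = 0.9^2 + 3.3*8.5 = 28.86
d = sqrt(28.86) = 5.37 um

5.37


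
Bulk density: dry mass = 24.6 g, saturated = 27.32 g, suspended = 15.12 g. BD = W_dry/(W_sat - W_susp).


BD = 24.6 / (27.32 - 15.12) = 24.6 / 12.2 = 2.016 g/cm^3

2.016


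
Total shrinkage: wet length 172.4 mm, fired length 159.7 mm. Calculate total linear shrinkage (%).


TS = (172.4 - 159.7) / 172.4 * 100 = 7.37%

7.37


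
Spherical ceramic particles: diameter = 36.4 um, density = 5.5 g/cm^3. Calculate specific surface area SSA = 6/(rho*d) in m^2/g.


SSA = 6 / (5.5 * 36.4) = 0.03 m^2/g

0.03


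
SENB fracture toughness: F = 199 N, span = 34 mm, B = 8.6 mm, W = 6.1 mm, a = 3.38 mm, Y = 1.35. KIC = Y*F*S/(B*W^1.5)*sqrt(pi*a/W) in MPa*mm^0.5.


KIC = 1.35*199*34/(8.6*6.1^1.5)*sqrt(pi*3.38/6.1) = 93.01

93.01


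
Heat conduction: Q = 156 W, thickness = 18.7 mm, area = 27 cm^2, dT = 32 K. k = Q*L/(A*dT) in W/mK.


k = 156*18.7/1000/(27/10000*32) = 33.76 W/mK

33.76


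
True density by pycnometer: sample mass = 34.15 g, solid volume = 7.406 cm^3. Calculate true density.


TD = 34.15 / 7.406 = 4.611 g/cm^3

4.611


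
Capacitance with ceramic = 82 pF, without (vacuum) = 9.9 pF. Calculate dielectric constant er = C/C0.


er = 82 / 9.9 = 8.28

8.28


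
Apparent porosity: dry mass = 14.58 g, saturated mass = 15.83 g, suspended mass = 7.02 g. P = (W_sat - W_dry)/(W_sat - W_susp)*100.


P = (15.83 - 14.58) / (15.83 - 7.02) * 100 = 1.25 / 8.81 * 100 = 14.2%

14.2


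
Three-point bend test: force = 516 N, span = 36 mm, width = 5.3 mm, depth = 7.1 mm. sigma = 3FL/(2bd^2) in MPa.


sigma = 3*516*36/(2*5.3*7.1^2) = 104.3 MPa

104.3


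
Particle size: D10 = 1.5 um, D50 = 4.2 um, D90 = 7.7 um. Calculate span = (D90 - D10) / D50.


Span = (7.7 - 1.5) / 4.2 = 6.2 / 4.2 = 1.476

1.476


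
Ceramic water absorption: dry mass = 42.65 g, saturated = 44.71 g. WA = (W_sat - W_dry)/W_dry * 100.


WA = (44.71 - 42.65) / 42.65 * 100 = 4.83%

4.83


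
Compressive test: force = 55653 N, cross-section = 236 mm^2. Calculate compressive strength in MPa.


CS = 55653 / 236 = 235.8 MPa

235.8


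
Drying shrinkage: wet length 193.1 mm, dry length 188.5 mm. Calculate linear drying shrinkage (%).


DS = (193.1 - 188.5) / 193.1 * 100 = 2.38%

2.38


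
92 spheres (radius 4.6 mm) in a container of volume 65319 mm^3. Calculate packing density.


V_sphere = 4/3*pi*4.6^3 = 407.7201 mm^3
Total V = 92*407.7201 = 37510.2492 mm^3
PD = 37510.2492 / 65319 = 0.574

0.574


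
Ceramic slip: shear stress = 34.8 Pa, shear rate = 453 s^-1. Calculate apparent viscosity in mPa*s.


eta = tau/gamma * 1000 = 34.8/453 * 1000 = 76.8 mPa*s

76.8


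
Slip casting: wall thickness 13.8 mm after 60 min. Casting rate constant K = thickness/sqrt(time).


K = 13.8 / sqrt(60) = 13.8 / 7.746 = 1.782 mm/min^0.5

1.782


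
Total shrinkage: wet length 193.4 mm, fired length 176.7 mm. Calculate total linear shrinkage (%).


TS = (193.4 - 176.7) / 193.4 * 100 = 8.63%

8.63


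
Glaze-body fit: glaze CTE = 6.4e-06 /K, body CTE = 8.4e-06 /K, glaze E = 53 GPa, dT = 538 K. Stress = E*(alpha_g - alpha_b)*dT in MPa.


Stress = 53*1000*(6.4e-06 - 8.4e-06)*538 = -57.0 MPa

-57.0


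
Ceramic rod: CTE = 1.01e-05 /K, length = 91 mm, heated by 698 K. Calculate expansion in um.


dL = 1.01e-05 * 91 * 698 * 1000 = 641.532 um

641.532


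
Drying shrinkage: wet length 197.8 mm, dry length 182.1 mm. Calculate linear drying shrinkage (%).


DS = (197.8 - 182.1) / 197.8 * 100 = 7.94%

7.94


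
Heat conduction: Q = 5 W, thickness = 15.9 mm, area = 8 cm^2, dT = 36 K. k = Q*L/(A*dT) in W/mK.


k = 5*15.9/1000/(8/10000*36) = 2.76 W/mK

2.76


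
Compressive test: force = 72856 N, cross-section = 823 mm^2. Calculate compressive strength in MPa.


CS = 72856 / 823 = 88.5 MPa

88.5


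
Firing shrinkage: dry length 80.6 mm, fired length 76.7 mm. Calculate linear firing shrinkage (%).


FS = (80.6 - 76.7) / 80.6 * 100 = 4.84%

4.84


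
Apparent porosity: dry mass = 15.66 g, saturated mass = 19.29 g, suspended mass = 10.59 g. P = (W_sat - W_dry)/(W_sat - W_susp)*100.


P = (19.29 - 15.66) / (19.29 - 10.59) * 100 = 3.63 / 8.7 * 100 = 41.7%

41.7


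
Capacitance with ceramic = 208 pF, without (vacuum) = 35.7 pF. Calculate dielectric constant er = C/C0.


er = 208 / 35.7 = 5.83

5.83


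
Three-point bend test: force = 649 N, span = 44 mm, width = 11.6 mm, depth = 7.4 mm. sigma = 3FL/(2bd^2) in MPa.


sigma = 3*649*44/(2*11.6*7.4^2) = 67.4 MPa

67.4


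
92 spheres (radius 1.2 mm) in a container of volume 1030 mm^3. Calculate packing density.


V_sphere = 4/3*pi*1.2^3 = 7.2382 mm^3
Total V = 92*7.2382 = 665.9144 mm^3
PD = 665.9144 / 1030 = 0.647

0.647


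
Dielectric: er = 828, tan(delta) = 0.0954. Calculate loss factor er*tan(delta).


Loss = 828 * 0.0954 = 78.991

78.991


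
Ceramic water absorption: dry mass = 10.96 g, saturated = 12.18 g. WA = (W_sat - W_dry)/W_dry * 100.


WA = (12.18 - 10.96) / 10.96 * 100 = 11.13%

11.13


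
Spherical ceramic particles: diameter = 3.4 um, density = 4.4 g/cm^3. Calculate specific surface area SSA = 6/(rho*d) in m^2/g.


SSA = 6 / (4.4 * 3.4) = 0.401 m^2/g

0.401


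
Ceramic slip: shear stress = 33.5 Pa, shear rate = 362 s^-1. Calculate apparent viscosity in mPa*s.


eta = tau/gamma * 1000 = 33.5/362 * 1000 = 92.5 mPa*s

92.5


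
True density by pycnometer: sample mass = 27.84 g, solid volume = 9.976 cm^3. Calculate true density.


TD = 27.84 / 9.976 = 2.791 g/cm^3

2.791


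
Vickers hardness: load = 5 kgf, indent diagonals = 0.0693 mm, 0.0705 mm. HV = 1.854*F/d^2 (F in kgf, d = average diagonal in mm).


d_avg = (0.0693+0.0705)/2 = 0.0699 mm
HV = 1.854*5/0.0699^2 = 1897

1897


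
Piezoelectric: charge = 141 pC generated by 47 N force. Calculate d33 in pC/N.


d33 = 141 / 47 = 3.0 pC/N

3.0


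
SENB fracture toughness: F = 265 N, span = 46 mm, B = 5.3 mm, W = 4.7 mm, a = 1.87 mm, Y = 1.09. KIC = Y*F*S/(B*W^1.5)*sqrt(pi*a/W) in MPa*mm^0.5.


KIC = 1.09*265*46/(5.3*4.7^1.5)*sqrt(pi*1.87/4.7) = 275.08

275.08


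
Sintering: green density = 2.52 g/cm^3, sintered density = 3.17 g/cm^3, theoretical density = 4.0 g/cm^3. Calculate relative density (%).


Relative = 3.17 / 4.0 * 100 = 79.3%

79.3


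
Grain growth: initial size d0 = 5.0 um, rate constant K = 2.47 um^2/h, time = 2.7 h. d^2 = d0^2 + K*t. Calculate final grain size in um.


d^2 = 5.0^2 + 2.47*2.7 = 31.669
d = sqrt(31.669) = 5.63 um

5.63


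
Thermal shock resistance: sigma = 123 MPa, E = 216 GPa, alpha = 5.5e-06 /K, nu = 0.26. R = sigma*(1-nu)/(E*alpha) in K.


R = 123*(1-0.26)/(216*1000*5.5e-06) = 77 K

77


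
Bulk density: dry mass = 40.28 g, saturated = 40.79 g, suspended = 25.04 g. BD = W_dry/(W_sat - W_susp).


BD = 40.28 / (40.79 - 25.04) = 40.28 / 15.75 = 2.557 g/cm^3

2.557


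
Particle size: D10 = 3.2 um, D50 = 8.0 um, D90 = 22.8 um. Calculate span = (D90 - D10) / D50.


Span = (22.8 - 3.2) / 8.0 = 19.6 / 8.0 = 2.45

2.45


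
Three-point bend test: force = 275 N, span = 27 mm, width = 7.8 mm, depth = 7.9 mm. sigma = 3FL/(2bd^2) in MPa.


sigma = 3*275*27/(2*7.8*7.9^2) = 22.9 MPa

22.9


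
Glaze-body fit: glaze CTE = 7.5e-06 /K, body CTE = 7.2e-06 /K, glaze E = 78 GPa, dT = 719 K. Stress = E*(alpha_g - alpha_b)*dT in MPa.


Stress = 78*1000*(7.5e-06 - 7.2e-06)*719 = 16.8 MPa

16.8


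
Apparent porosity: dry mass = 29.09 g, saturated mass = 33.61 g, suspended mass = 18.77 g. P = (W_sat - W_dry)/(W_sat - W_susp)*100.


P = (33.61 - 29.09) / (33.61 - 18.77) * 100 = 4.52 / 14.84 * 100 = 30.5%

30.5


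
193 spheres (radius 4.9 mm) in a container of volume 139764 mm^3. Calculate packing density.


V_sphere = 4/3*pi*4.9^3 = 492.807 mm^3
Total V = 193*492.807 = 95111.751 mm^3
PD = 95111.751 / 139764 = 0.681

0.681


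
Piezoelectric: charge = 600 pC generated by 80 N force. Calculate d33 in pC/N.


d33 = 600 / 80 = 7.5 pC/N

7.5


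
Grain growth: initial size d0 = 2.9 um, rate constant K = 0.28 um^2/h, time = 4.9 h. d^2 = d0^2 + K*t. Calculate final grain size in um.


d^2 = 2.9^2 + 0.28*4.9 = 9.782
d = sqrt(9.782) = 3.13 um

3.13


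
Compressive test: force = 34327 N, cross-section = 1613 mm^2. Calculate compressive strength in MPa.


CS = 34327 / 1613 = 21.3 MPa

21.3


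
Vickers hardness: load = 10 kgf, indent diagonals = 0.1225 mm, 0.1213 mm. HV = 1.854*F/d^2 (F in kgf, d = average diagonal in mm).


d_avg = (0.1225+0.1213)/2 = 0.1219 mm
HV = 1.854*10/0.1219^2 = 1248

1248


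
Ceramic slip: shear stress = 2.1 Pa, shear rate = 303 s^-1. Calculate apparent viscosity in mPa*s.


eta = tau/gamma * 1000 = 2.1/303 * 1000 = 6.9 mPa*s

6.9


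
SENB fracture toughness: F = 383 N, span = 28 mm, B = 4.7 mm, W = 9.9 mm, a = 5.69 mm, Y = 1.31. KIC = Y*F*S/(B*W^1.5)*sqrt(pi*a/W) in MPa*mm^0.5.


KIC = 1.31*383*28/(4.7*9.9^1.5)*sqrt(pi*5.69/9.9) = 128.94

128.94


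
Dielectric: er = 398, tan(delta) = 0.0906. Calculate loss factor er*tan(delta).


Loss = 398 * 0.0906 = 36.059

36.059


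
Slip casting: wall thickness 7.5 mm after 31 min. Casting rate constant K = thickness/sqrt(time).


K = 7.5 / sqrt(31) = 7.5 / 5.5678 = 1.347 mm/min^0.5

1.347


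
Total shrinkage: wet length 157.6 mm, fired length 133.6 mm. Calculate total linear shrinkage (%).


TS = (157.6 - 133.6) / 157.6 * 100 = 15.23%

15.23


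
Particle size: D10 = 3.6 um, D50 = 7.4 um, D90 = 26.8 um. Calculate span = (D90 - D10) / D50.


Span = (26.8 - 3.6) / 7.4 = 23.2 / 7.4 = 3.135

3.135


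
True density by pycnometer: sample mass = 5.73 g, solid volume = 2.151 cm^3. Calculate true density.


TD = 5.73 / 2.151 = 2.664 g/cm^3

2.664


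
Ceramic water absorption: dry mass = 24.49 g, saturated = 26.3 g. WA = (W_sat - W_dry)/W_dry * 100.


WA = (26.3 - 24.49) / 24.49 * 100 = 7.39%

7.39


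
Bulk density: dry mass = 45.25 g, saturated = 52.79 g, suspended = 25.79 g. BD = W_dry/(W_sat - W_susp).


BD = 45.25 / (52.79 - 25.79) = 45.25 / 27.0 = 1.676 g/cm^3

1.676


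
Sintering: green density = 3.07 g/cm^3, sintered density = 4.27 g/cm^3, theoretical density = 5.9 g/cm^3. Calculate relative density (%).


Relative = 4.27 / 5.9 * 100 = 72.4%

72.4


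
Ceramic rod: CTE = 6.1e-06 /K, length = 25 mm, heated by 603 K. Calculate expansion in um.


dL = 6.1e-06 * 25 * 603 * 1000 = 91.958 um

91.958


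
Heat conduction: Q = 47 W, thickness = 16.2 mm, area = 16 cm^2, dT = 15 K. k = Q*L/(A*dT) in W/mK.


k = 47*16.2/1000/(16/10000*15) = 31.73 W/mK

31.73


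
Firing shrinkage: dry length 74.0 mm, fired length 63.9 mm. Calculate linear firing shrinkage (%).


FS = (74.0 - 63.9) / 74.0 * 100 = 13.65%

13.65


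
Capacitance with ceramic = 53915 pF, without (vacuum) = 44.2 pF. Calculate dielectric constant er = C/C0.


er = 53915 / 44.2 = 1219.8

1219.8


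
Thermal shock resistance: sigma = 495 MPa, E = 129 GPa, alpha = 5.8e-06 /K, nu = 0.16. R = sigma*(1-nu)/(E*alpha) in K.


R = 495*(1-0.16)/(129*1000*5.8e-06) = 556 K

556


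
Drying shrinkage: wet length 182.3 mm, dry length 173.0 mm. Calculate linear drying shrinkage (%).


DS = (182.3 - 173.0) / 182.3 * 100 = 5.1%

5.1


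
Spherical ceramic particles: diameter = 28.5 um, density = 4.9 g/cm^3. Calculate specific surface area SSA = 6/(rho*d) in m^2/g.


SSA = 6 / (4.9 * 28.5) = 0.043 m^2/g

0.043


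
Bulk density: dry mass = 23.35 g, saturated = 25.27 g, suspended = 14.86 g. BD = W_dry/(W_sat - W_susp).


BD = 23.35 / (25.27 - 14.86) = 23.35 / 10.41 = 2.243 g/cm^3

2.243


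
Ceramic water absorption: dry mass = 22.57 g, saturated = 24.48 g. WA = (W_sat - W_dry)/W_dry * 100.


WA = (24.48 - 22.57) / 22.57 * 100 = 8.46%

8.46


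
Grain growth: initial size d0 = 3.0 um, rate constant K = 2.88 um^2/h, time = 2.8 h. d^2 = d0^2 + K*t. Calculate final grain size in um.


d^2 = 3.0^2 + 2.88*2.8 = 17.064
d = sqrt(17.064) = 4.13 um

4.13


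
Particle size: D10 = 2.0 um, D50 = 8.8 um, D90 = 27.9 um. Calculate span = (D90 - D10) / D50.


Span = (27.9 - 2.0) / 8.8 = 25.9 / 8.8 = 2.943

2.943


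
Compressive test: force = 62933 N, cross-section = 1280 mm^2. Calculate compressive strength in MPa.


CS = 62933 / 1280 = 49.2 MPa

49.2


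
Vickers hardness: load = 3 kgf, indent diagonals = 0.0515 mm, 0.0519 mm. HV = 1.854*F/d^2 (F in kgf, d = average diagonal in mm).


d_avg = (0.0515+0.0519)/2 = 0.0517 mm
HV = 1.854*3/0.0517^2 = 2081

2081


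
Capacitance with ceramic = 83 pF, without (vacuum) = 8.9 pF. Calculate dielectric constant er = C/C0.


er = 83 / 8.9 = 9.33

9.33


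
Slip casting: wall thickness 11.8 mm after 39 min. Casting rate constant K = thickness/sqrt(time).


K = 11.8 / sqrt(39) = 11.8 / 6.245 = 1.89 mm/min^0.5

1.89


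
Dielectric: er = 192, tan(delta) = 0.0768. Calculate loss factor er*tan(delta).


Loss = 192 * 0.0768 = 14.746

14.746


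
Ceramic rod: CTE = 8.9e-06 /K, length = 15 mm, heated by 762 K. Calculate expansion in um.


dL = 8.9e-06 * 15 * 762 * 1000 = 101.727 um

101.727


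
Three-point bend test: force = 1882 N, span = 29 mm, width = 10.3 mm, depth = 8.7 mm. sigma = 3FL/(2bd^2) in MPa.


sigma = 3*1882*29/(2*10.3*8.7^2) = 105.0 MPa

105.0


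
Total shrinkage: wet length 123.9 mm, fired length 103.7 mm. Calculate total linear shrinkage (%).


TS = (123.9 - 103.7) / 123.9 * 100 = 16.3%

16.3


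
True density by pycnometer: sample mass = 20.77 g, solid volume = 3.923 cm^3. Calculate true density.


TD = 20.77 / 3.923 = 5.294 g/cm^3

5.294


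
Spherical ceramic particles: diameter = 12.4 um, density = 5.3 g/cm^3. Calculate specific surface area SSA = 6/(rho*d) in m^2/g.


SSA = 6 / (5.3 * 12.4) = 0.091 m^2/g

0.091


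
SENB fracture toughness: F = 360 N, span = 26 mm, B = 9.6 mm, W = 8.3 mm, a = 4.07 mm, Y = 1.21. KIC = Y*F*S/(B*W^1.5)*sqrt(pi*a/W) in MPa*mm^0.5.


KIC = 1.21*360*26/(9.6*8.3^1.5)*sqrt(pi*4.07/8.3) = 61.24

61.24


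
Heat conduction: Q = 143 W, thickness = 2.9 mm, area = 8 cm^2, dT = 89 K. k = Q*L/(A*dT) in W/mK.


k = 143*2.9/1000/(8/10000*89) = 5.82 W/mK

5.82


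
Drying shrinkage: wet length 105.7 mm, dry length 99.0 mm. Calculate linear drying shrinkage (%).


DS = (105.7 - 99.0) / 105.7 * 100 = 6.34%

6.34


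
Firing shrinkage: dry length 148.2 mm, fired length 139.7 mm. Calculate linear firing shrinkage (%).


FS = (148.2 - 139.7) / 148.2 * 100 = 5.74%

5.74


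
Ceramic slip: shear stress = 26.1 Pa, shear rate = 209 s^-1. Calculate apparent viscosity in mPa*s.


eta = tau/gamma * 1000 = 26.1/209 * 1000 = 124.9 mPa*s

124.9


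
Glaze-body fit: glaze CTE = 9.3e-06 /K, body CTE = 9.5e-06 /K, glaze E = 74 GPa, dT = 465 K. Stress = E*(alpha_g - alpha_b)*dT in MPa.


Stress = 74*1000*(9.3e-06 - 9.5e-06)*465 = -6.9 MPa

-6.9


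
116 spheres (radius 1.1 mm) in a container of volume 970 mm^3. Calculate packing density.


V_sphere = 4/3*pi*1.1^3 = 5.5753 mm^3
Total V = 116*5.5753 = 646.7348 mm^3
PD = 646.7348 / 970 = 0.667

0.667


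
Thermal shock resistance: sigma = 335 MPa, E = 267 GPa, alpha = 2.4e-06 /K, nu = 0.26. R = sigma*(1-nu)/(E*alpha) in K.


R = 335*(1-0.26)/(267*1000*2.4e-06) = 387 K

387


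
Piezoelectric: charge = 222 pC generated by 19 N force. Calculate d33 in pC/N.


d33 = 222 / 19 = 11.7 pC/N

11.7


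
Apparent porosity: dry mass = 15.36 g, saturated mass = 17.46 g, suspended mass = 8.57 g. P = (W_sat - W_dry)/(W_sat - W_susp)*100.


P = (17.46 - 15.36) / (17.46 - 8.57) * 100 = 2.1 / 8.89 * 100 = 23.6%

23.6


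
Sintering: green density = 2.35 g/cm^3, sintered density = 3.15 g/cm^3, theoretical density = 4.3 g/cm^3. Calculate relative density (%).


Relative = 3.15 / 4.3 * 100 = 73.3%

73.3


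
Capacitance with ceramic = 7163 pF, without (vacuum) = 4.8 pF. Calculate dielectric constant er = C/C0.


er = 7163 / 4.8 = 1492.29

1492.29


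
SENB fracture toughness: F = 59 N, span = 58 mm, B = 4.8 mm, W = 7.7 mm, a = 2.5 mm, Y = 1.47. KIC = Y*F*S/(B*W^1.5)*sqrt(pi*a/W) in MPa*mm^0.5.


KIC = 1.47*59*58/(4.8*7.7^1.5)*sqrt(pi*2.5/7.7) = 49.54

49.54


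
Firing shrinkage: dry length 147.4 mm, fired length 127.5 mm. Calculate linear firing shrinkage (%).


FS = (147.4 - 127.5) / 147.4 * 100 = 13.5%

13.5


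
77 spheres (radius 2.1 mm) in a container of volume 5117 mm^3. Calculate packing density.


V_sphere = 4/3*pi*2.1^3 = 38.7924 mm^3
Total V = 77*38.7924 = 2987.0148 mm^3
PD = 2987.0148 / 5117 = 0.584

0.584


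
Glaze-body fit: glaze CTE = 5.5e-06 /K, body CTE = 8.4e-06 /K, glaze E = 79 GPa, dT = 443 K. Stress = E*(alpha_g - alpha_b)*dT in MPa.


Stress = 79*1000*(5.5e-06 - 8.4e-06)*443 = -101.5 MPa

-101.5


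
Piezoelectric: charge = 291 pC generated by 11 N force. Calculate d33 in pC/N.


d33 = 291 / 11 = 26.5 pC/N

26.5


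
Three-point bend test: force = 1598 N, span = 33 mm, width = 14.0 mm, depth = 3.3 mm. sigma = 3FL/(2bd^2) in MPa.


sigma = 3*1598*33/(2*14.0*3.3^2) = 518.8 MPa

518.8


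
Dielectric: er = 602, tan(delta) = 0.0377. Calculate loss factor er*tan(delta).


Loss = 602 * 0.0377 = 22.695

22.695


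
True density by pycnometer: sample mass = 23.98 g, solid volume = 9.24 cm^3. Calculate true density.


TD = 23.98 / 9.24 = 2.595 g/cm^3

2.595


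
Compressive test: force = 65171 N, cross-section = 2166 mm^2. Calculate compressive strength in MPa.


CS = 65171 / 2166 = 30.1 MPa

30.1


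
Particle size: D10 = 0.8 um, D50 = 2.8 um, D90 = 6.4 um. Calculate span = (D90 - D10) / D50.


Span = (6.4 - 0.8) / 2.8 = 5.6 / 2.8 = 2.0

2.0


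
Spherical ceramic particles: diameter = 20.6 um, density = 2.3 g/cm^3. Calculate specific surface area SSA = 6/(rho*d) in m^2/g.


SSA = 6 / (2.3 * 20.6) = 0.127 m^2/g

0.127


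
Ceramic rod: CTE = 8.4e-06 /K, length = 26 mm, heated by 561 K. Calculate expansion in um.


dL = 8.4e-06 * 26 * 561 * 1000 = 122.522 um

122.522


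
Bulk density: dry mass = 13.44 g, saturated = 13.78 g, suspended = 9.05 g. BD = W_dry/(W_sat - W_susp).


BD = 13.44 / (13.78 - 9.05) = 13.44 / 4.73 = 2.841 g/cm^3

2.841


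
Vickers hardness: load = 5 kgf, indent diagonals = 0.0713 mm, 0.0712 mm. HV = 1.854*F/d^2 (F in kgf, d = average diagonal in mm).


d_avg = (0.0713+0.0712)/2 = 0.07125 mm
HV = 1.854*5/0.07125^2 = 1826

1826


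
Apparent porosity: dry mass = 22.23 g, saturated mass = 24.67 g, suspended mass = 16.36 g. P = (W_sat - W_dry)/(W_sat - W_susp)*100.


P = (24.67 - 22.23) / (24.67 - 16.36) * 100 = 2.44 / 8.31 * 100 = 29.4%

29.4


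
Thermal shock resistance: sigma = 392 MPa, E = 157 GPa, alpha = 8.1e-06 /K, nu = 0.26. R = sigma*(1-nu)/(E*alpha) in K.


R = 392*(1-0.26)/(157*1000*8.1e-06) = 228 K

228


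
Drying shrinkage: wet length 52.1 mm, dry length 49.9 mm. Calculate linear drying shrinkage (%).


DS = (52.1 - 49.9) / 52.1 * 100 = 4.22%

4.22


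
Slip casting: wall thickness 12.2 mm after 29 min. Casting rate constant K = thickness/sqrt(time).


K = 12.2 / sqrt(29) = 12.2 / 5.3852 = 2.265 mm/min^0.5

2.265


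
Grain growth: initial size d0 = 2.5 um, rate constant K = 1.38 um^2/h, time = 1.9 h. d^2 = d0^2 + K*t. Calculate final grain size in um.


d^2 = 2.5^2 + 1.38*1.9 = 8.872
d = sqrt(8.872) = 2.98 um

2.98


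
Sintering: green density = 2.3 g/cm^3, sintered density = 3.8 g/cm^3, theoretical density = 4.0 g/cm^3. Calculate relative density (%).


Relative = 3.8 / 4.0 * 100 = 95.0%

95.0


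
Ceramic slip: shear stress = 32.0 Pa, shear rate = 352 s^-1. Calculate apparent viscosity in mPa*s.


eta = tau/gamma * 1000 = 32.0/352 * 1000 = 90.9 mPa*s

90.9


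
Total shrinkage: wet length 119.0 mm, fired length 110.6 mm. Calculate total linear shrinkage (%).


TS = (119.0 - 110.6) / 119.0 * 100 = 7.06%

7.06


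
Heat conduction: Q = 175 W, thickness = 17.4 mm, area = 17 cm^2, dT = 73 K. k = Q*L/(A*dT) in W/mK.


k = 175*17.4/1000/(17/10000*73) = 24.54 W/mK

24.54


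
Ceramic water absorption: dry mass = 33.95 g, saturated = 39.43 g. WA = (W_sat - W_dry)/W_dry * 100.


WA = (39.43 - 33.95) / 33.95 * 100 = 16.14%

16.14


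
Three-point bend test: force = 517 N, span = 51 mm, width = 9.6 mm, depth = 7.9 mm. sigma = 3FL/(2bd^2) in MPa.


sigma = 3*517*51/(2*9.6*7.9^2) = 66.0 MPa

66.0


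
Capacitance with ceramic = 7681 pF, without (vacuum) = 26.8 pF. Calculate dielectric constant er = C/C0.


er = 7681 / 26.8 = 286.6

286.6


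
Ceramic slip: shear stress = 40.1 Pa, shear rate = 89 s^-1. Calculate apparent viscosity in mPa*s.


eta = tau/gamma * 1000 = 40.1/89 * 1000 = 450.6 mPa*s

450.6


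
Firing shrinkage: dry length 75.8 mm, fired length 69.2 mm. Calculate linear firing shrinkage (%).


FS = (75.8 - 69.2) / 75.8 * 100 = 8.71%

8.71


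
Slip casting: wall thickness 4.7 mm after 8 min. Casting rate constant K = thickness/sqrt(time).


K = 4.7 / sqrt(8) = 4.7 / 2.8284 = 1.662 mm/min^0.5

1.662


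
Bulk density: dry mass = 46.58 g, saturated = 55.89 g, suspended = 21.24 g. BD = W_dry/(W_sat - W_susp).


BD = 46.58 / (55.89 - 21.24) = 46.58 / 34.65 = 1.344 g/cm^3

1.344


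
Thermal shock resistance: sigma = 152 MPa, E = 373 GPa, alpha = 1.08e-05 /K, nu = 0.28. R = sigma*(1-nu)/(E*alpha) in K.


R = 152*(1-0.28)/(373*1000*1.08e-05) = 27 K

27


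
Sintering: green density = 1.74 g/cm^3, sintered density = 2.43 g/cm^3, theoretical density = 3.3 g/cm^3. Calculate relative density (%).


Relative = 2.43 / 3.3 * 100 = 73.6%

73.6


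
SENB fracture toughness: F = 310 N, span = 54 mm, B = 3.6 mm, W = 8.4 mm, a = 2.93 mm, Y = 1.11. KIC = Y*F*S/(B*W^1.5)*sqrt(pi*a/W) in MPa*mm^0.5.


KIC = 1.11*310*54/(3.6*8.4^1.5)*sqrt(pi*2.93/8.4) = 221.94

221.94


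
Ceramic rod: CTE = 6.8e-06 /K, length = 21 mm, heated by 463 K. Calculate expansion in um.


dL = 6.8e-06 * 21 * 463 * 1000 = 66.116 um

66.116


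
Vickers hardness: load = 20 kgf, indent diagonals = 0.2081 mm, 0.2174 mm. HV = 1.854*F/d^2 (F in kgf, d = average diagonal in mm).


d_avg = (0.2081+0.2174)/2 = 0.21275 mm
HV = 1.854*20/0.21275^2 = 819

819


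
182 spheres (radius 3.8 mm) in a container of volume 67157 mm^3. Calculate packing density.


V_sphere = 4/3*pi*3.8^3 = 229.8473 mm^3
Total V = 182*229.8473 = 41832.2086 mm^3
PD = 41832.2086 / 67157 = 0.623

0.623


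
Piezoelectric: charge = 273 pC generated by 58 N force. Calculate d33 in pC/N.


d33 = 273 / 58 = 4.7 pC/N

4.7


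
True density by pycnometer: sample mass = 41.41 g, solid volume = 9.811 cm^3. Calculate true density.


TD = 41.41 / 9.811 = 4.221 g/cm^3

4.221


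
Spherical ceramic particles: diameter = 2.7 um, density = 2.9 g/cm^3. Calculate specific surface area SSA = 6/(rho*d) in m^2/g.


SSA = 6 / (2.9 * 2.7) = 0.766 m^2/g

0.766


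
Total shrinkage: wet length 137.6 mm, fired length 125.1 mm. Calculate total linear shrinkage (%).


TS = (137.6 - 125.1) / 137.6 * 100 = 9.08%

9.08


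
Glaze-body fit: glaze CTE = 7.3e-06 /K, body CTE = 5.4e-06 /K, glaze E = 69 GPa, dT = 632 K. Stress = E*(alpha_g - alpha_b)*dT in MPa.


Stress = 69*1000*(7.3e-06 - 5.4e-06)*632 = 82.9 MPa

82.9


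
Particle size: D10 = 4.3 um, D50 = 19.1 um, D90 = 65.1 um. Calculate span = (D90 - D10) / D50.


Span = (65.1 - 4.3) / 19.1 = 60.8 / 19.1 = 3.183

3.183


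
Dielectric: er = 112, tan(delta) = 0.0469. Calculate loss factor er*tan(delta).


Loss = 112 * 0.0469 = 5.253

5.253


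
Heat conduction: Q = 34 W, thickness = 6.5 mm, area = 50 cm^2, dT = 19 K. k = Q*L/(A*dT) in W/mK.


k = 34*6.5/1000/(50/10000*19) = 2.33 W/mK

2.33


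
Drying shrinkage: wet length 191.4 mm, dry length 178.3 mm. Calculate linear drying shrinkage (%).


DS = (191.4 - 178.3) / 191.4 * 100 = 6.84%

6.84


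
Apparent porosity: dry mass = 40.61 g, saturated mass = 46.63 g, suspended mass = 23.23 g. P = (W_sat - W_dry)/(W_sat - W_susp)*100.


P = (46.63 - 40.61) / (46.63 - 23.23) * 100 = 6.02 / 23.4 * 100 = 25.7%

25.7


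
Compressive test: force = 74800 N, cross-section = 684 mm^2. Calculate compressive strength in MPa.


CS = 74800 / 684 = 109.4 MPa

109.4


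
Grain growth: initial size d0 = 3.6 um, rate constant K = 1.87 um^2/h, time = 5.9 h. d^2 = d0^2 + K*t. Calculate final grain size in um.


d^2 = 3.6^2 + 1.87*5.9 = 23.993
d = sqrt(23.993) = 4.9 um

4.9


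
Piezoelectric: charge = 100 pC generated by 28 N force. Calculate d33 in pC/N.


d33 = 100 / 28 = 3.6 pC/N

3.6


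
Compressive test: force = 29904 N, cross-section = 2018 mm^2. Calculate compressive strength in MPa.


CS = 29904 / 2018 = 14.8 MPa

14.8


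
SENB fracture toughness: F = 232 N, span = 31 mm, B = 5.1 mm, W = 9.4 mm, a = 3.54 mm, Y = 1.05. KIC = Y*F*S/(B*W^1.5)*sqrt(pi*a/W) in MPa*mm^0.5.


KIC = 1.05*232*31/(5.1*9.4^1.5)*sqrt(pi*3.54/9.4) = 55.88

55.88


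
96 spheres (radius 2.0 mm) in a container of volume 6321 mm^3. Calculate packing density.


V_sphere = 4/3*pi*2.0^3 = 33.5103 mm^3
Total V = 96*33.5103 = 3216.9888 mm^3
PD = 3216.9888 / 6321 = 0.509

0.509


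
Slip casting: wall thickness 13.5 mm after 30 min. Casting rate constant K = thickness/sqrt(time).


K = 13.5 / sqrt(30) = 13.5 / 5.4772 = 2.465 mm/min^0.5

2.465


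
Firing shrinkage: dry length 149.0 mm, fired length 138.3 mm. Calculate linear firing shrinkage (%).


FS = (149.0 - 138.3) / 149.0 * 100 = 7.18%

7.18


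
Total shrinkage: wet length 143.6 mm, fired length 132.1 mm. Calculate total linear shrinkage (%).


TS = (143.6 - 132.1) / 143.6 * 100 = 8.01%

8.01


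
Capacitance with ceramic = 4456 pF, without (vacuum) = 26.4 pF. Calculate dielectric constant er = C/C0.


er = 4456 / 26.4 = 168.79

168.79


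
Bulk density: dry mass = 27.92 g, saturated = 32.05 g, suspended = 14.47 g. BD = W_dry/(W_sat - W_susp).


BD = 27.92 / (32.05 - 14.47) = 27.92 / 17.58 = 1.588 g/cm^3

1.588


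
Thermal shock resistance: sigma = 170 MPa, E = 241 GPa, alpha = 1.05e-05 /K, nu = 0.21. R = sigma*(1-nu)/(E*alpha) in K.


R = 170*(1-0.21)/(241*1000*1.05e-05) = 53 K

53


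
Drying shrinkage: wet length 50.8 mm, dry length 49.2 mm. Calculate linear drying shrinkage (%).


DS = (50.8 - 49.2) / 50.8 * 100 = 3.15%

3.15


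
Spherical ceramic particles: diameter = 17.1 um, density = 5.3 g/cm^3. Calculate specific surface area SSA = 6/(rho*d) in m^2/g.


SSA = 6 / (5.3 * 17.1) = 0.066 m^2/g

0.066


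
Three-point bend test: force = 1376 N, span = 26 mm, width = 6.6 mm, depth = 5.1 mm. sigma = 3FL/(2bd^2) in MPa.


sigma = 3*1376*26/(2*6.6*5.1^2) = 312.6 MPa

312.6


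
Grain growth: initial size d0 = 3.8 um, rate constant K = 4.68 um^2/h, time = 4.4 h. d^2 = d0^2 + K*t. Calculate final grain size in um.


d^2 = 3.8^2 + 4.68*4.4 = 35.032
d = sqrt(35.032) = 5.92 um

5.92


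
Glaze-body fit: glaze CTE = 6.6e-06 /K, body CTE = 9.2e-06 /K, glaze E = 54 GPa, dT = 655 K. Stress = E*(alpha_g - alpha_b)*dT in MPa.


Stress = 54*1000*(6.6e-06 - 9.2e-06)*655 = -92.0 MPa

-92.0


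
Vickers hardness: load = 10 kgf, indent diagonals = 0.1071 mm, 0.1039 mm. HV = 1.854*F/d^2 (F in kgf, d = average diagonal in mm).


d_avg = (0.1071+0.1039)/2 = 0.1055 mm
HV = 1.854*10/0.1055^2 = 1666

1666


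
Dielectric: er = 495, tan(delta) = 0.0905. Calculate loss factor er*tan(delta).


Loss = 495 * 0.0905 = 44.798

44.798


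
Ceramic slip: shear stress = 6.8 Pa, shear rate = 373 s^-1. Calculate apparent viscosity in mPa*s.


eta = tau/gamma * 1000 = 6.8/373 * 1000 = 18.2 mPa*s

18.2


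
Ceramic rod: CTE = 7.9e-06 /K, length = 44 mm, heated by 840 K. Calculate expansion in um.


dL = 7.9e-06 * 44 * 840 * 1000 = 291.984 um

291.984


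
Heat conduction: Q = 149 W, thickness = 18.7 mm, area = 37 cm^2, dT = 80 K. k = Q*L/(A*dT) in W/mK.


k = 149*18.7/1000/(37/10000*80) = 9.41 W/mK

9.41


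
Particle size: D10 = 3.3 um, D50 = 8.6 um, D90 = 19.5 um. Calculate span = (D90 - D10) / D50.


Span = (19.5 - 3.3) / 8.6 = 16.2 / 8.6 = 1.884

1.884


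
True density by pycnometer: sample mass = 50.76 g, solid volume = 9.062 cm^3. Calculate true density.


TD = 50.76 / 9.062 = 5.601 g/cm^3

5.601


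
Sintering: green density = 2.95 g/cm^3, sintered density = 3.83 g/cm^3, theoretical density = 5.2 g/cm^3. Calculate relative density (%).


Relative = 3.83 / 5.2 * 100 = 73.7%

73.7


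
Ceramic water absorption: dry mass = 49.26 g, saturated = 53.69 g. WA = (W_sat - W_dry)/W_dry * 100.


WA = (53.69 - 49.26) / 49.26 * 100 = 8.99%

8.99


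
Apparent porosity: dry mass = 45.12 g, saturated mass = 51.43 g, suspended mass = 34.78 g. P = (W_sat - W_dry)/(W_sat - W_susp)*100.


P = (51.43 - 45.12) / (51.43 - 34.78) * 100 = 6.31 / 16.65 * 100 = 37.9%

37.9


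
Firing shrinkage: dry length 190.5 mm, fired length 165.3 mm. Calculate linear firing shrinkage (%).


FS = (190.5 - 165.3) / 190.5 * 100 = 13.23%

13.23


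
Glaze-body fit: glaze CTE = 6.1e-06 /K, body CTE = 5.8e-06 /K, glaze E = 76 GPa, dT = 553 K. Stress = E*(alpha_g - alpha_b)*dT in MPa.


Stress = 76*1000*(6.1e-06 - 5.8e-06)*553 = 12.6 MPa

12.6


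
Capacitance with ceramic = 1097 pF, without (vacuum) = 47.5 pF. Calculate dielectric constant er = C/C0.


er = 1097 / 47.5 = 23.09

23.09


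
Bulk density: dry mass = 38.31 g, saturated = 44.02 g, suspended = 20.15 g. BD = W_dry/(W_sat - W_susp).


BD = 38.31 / (44.02 - 20.15) = 38.31 / 23.87 = 1.605 g/cm^3

1.605


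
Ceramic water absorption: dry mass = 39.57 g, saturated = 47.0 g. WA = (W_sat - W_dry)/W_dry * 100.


WA = (47.0 - 39.57) / 39.57 * 100 = 18.78%

18.78


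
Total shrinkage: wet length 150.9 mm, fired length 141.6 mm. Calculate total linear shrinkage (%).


TS = (150.9 - 141.6) / 150.9 * 100 = 6.16%

6.16


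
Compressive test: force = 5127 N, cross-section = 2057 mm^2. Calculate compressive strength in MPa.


CS = 5127 / 2057 = 2.5 MPa

2.5


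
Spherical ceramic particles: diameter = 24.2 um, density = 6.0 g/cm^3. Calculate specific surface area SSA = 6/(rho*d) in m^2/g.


SSA = 6 / (6.0 * 24.2) = 0.041 m^2/g

0.041


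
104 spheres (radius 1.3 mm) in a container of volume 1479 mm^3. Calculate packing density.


V_sphere = 4/3*pi*1.3^3 = 9.2028 mm^3
Total V = 104*9.2028 = 957.0912 mm^3
PD = 957.0912 / 1479 = 0.647

0.647


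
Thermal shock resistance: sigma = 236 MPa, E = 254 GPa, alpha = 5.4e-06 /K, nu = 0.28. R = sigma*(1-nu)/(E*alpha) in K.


R = 236*(1-0.28)/(254*1000*5.4e-06) = 124 K

124


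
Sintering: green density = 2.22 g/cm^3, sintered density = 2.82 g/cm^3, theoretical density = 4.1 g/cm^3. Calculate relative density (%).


Relative = 2.82 / 4.1 * 100 = 68.8%

68.8


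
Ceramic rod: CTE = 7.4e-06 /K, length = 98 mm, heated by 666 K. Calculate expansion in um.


dL = 7.4e-06 * 98 * 666 * 1000 = 482.983 um

482.983


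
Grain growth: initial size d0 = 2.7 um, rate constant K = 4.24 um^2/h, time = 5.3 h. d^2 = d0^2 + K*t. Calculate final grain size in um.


d^2 = 2.7^2 + 4.24*5.3 = 29.762
d = sqrt(29.762) = 5.46 um

5.46


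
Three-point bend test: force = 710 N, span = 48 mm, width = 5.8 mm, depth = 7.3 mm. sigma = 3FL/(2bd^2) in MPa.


sigma = 3*710*48/(2*5.8*7.3^2) = 165.4 MPa

165.4


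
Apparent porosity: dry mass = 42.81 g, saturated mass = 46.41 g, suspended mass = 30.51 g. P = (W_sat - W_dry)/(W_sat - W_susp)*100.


P = (46.41 - 42.81) / (46.41 - 30.51) * 100 = 3.6 / 15.9 * 100 = 22.6%

22.6


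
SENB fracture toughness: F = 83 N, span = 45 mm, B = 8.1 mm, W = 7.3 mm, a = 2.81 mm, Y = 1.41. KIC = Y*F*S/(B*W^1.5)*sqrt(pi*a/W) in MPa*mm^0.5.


KIC = 1.41*83*45/(8.1*7.3^1.5)*sqrt(pi*2.81/7.3) = 36.25

36.25


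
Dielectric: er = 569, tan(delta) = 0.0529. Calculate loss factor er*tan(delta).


Loss = 569 * 0.0529 = 30.1

30.1


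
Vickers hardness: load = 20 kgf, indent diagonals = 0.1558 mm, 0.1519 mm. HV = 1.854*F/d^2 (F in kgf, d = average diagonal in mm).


d_avg = (0.1558+0.1519)/2 = 0.15385 mm
HV = 1.854*20/0.15385^2 = 1567

1567


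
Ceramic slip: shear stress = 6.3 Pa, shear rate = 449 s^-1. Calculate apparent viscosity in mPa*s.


eta = tau/gamma * 1000 = 6.3/449 * 1000 = 14.0 mPa*s

14.0


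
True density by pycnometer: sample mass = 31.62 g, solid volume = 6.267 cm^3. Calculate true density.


TD = 31.62 / 6.267 = 5.045 g/cm^3

5.045


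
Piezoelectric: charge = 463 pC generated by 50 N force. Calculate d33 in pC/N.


d33 = 463 / 50 = 9.3 pC/N

9.3


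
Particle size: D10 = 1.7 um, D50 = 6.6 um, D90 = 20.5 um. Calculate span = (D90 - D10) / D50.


Span = (20.5 - 1.7) / 6.6 = 18.8 / 6.6 = 2.848

2.848


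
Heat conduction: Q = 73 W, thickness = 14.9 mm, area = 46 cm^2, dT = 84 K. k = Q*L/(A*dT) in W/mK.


k = 73*14.9/1000/(46/10000*84) = 2.81 W/mK

2.81


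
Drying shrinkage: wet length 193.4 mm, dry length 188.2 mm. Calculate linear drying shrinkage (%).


DS = (193.4 - 188.2) / 193.4 * 100 = 2.69%

2.69


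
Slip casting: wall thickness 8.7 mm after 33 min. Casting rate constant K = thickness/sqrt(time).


K = 8.7 / sqrt(33) = 8.7 / 5.7446 = 1.514 mm/min^0.5

1.514


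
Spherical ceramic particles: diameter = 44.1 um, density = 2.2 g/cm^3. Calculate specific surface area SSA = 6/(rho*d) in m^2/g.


SSA = 6 / (2.2 * 44.1) = 0.062 m^2/g

0.062


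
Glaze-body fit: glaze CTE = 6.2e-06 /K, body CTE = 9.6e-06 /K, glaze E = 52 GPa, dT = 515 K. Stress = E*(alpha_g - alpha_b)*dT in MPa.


Stress = 52*1000*(6.2e-06 - 9.6e-06)*515 = -91.1 MPa

-91.1


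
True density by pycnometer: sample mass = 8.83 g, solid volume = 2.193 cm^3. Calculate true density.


TD = 8.83 / 2.193 = 4.026 g/cm^3

4.026


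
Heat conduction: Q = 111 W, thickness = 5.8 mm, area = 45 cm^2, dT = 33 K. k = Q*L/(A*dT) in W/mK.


k = 111*5.8/1000/(45/10000*33) = 4.34 W/mK

4.34


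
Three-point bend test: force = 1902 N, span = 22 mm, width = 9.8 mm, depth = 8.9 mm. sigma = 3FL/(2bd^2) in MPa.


sigma = 3*1902*22/(2*9.8*8.9^2) = 80.9 MPa

80.9


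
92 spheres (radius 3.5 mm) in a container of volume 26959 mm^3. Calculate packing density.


V_sphere = 4/3*pi*3.5^3 = 179.5944 mm^3
Total V = 92*179.5944 = 16522.6848 mm^3
PD = 16522.6848 / 26959 = 0.613

0.613


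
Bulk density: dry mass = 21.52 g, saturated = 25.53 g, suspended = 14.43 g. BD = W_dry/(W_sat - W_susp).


BD = 21.52 / (25.53 - 14.43) = 21.52 / 11.1 = 1.939 g/cm^3

1.939


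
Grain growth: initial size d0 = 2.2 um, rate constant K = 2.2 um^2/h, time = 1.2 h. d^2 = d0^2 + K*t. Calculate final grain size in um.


d^2 = 2.2^2 + 2.2*1.2 = 7.48
d = sqrt(7.48) = 2.73 um

2.73


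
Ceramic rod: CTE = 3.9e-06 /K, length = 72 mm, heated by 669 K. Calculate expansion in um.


dL = 3.9e-06 * 72 * 669 * 1000 = 187.855 um

187.855


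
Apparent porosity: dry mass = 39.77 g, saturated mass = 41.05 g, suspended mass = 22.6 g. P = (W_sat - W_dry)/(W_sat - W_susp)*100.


P = (41.05 - 39.77) / (41.05 - 22.6) * 100 = 1.28 / 18.45 * 100 = 6.9%

6.9


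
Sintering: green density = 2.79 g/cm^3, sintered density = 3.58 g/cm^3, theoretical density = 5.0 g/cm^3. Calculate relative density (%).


Relative = 3.58 / 5.0 * 100 = 71.6%

71.6


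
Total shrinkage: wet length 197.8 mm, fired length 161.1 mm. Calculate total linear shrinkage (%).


TS = (197.8 - 161.1) / 197.8 * 100 = 18.55%

18.55


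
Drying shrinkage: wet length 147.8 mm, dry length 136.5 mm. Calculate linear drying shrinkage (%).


DS = (147.8 - 136.5) / 147.8 * 100 = 7.65%

7.65


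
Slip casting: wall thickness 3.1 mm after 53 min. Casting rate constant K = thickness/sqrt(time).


K = 3.1 / sqrt(53) = 3.1 / 7.2801 = 0.426 mm/min^0.5

0.426


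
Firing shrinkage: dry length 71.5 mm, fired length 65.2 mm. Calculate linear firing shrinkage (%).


FS = (71.5 - 65.2) / 71.5 * 100 = 8.81%

8.81


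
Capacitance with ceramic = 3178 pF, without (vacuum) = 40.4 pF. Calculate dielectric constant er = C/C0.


er = 3178 / 40.4 = 78.66

78.66


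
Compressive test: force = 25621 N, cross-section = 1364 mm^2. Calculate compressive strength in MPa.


CS = 25621 / 1364 = 18.8 MPa

18.8


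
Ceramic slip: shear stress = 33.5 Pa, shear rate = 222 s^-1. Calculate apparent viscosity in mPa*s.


eta = tau/gamma * 1000 = 33.5/222 * 1000 = 150.9 mPa*s

150.9


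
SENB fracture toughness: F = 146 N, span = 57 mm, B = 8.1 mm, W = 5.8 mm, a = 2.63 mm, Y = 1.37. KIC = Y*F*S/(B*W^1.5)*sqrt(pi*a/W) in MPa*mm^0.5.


KIC = 1.37*146*57/(8.1*5.8^1.5)*sqrt(pi*2.63/5.8) = 120.27

120.27
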